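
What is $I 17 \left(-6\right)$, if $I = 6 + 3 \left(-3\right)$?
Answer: $306$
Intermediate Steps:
$I = -3$ ($I = 6 - 9 = -3$)
$I 17 \left(-6\right) = \left(-3\right) 17 \left(-6\right) = \left(-51\right) \left(-6\right) = 306$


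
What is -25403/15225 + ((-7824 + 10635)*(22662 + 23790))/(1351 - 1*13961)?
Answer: -28404980579/2742675 ≈ -10357.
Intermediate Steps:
-25403/15225 + ((-7824 + 10635)*(22662 + 23790))/(1351 - 1*13961) = -25403*1/15225 + (2811*46452)/(1351 - 13961) = -3629/2175 + 130576572/(-12610) = -3629/2175 + 130576572*(-1/12610) = -3629/2175 - 65288286/6305 = -28404980579/2742675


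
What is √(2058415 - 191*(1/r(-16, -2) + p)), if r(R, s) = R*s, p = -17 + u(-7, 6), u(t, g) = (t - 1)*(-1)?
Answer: √131848194/8 ≈ 1435.3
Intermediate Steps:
u(t, g) = 1 - t (u(t, g) = (-1 + t)*(-1) = 1 - t)
p = -9 (p = -17 + (1 - 1*(-7)) = -17 + (1 + 7) = -17 + 8 = -9)
√(2058415 - 191*(1/r(-16, -2) + p)) = √(2058415 - 191*(1/(-16*(-2)) - 9)) = √(2058415 - 191*(1/32 - 9)) = √(2058415 - 191*(-287/32)) = √(2058415 + 54817/32) = √(65924097/32) = √131848194/8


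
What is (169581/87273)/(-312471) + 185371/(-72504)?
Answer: -187227098615671/73229796144216 ≈ -2.5567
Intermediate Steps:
(169581/87273)/(-312471) + 185371/(-72504) = (169581*(1/87273))*(-1/312471) + 185371*(-1/72504) = (56527/29091)*(-1/312471) - 185371/72504 = -56527/9090093861 - 185371/72504 = -187227098615671/73229796144216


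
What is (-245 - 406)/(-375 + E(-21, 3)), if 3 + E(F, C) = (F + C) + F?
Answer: 217/139 ≈ 1.5612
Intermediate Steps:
E(F, C) = -3 + C + 2*F (E(F, C) = -3 + ((F + C) + F) = -3 + ((C + F) + F) = -3 + (C + 2*F) = -3 + C + 2*F)
(-245 - 406)/(-375 + E(-21, 3)) = (-245 - 406)/(-375 + (-3 + 3 + 2*(-21))) = -651/(-375 + (-3 + 3 - 42)) = -651/(-375 - 42) = -651/(-417) = -651*(-1/417) = 217/139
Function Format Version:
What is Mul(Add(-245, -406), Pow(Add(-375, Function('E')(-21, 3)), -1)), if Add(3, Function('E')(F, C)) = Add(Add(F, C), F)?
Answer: Rational(217, 139) ≈ 1.5612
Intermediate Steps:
Function('E')(F, C) = Add(-3, C, Mul(2, F)) (Function('E')(F, C) = Add(-3, Add(Add(F, C), F)) = Add(-3, Add(Add(C, F), F)) = Add(-3, Add(C, Mul(2, F))) = Add(-3, C, Mul(2, F)))
Mul(Add(-245, -406), Pow(Add(-375, Function('E')(-21, 3)), -1)) = Mul(Add(-245, -406), Pow(Add(-375, Add(-3, 3, Mul(2, -21))), -1)) = Mul(-651, Pow(Add(-375, Add(-3, 3, -42)), -1)) = Mul(-651, Pow(Add(-375, -42), -1)) = Mul(-651, Pow(-417, -1)) = Mul(-651, Rational(-1, 417)) = Rational(217, 139)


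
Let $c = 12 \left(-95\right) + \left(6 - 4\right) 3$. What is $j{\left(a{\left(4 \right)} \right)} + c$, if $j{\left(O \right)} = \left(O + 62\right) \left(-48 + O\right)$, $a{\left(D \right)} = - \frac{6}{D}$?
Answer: $- \frac{16515}{4} \approx -4128.8$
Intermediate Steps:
$c = -1134$ ($c = -1140 + 2 \cdot 3 = -1140 + 6 = -1134$)
$j{\left(O \right)} = \left(-48 + O\right) \left(62 + O\right)$ ($j{\left(O \right)} = \left(62 + O\right) \left(-48 + O\right) = \left(-48 + O\right) \left(62 + O\right)$)
$j{\left(a{\left(4 \right)} \right)} + c = \left(-2976 + \left(- \frac{6}{4}\right)^{2} + 14 \left(- \frac{6}{4}\right)\right) - 1134 = \left(-2976 + \left(\left(-6\right) \frac{1}{4}\right)^{2} + 14 \left(\left(-6\right) \frac{1}{4}\right)\right) - 1134 = \left(-2976 + \left(- \frac{3}{2}\right)^{2} + 14 \left(- \frac{3}{2}\right)\right) - 1134 = \left(-2976 + \frac{9}{4} - 21\right) - 1134 = - \frac{11979}{4} - 1134 = - \frac{16515}{4}$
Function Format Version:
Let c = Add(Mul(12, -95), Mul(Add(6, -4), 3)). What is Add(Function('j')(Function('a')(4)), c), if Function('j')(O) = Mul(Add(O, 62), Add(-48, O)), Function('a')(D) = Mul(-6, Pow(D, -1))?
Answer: Rational(-16515, 4) ≈ -4128.8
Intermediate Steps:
c = -1134 (c = Add(-1140, Mul(2, 3)) = Add(-1140, 6) = -1134)
Function('j')(O) = Mul(Add(-48, O), Add(62, O)) (Function('j')(O) = Mul(Add(62, O), Add(-48, O)) = Mul(Add(-48, O), Add(62, O)))
Add(Function('j')(Function('a')(4)), c) = Add(Add(-2976, Pow(Mul(-6, Pow(4, -1)), 2), Mul(14, Mul(-6, Pow(4, -1)))), -1134) = Add(Add(-2976, Pow(Mul(-6, Rational(1, 4)), 2), Mul(14, Mul(-6, Rational(1, 4)))), -1134) = Add(Add(-2976, Pow(Rational(-3, 2), 2), Mul(14, Rational(-3, 2))), -1134) = Add(Add(-2976, Rational(9, 4), -21), -1134) = Add(Rational(-11979, 4), -1134) = Rational(-16515, 4)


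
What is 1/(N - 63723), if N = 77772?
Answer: 1/14049 ≈ 7.1179e-5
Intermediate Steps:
1/(N - 63723) = 1/(77772 - 63723) = 1/14049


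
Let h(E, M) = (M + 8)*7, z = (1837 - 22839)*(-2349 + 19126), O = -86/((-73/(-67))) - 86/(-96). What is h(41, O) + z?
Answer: -1234638059051/3504 ≈ -3.5235e+8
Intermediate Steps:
O = -273437/3504 (O = -86/((-73*(-1/67))) - 86*(-1/96) = -86/73/67 + 43/48 = -86*67/73 + 43/48 = -5762/73 + 43/48 = -273437/3504 ≈ -78.036)
z = -352350554 (z = -21002*16777 = -352350554)
h(E, M) = 56 + 7*M (h(E, M) = (8 + M)*7 = 56 + 7*M)
h(41, O) + z = (56 + 7*(-273437/3504)) - 352350554 = (56 - 1914059/3504) - 352350554 = -1717835/3504 - 352350554 = -1234638059051/3504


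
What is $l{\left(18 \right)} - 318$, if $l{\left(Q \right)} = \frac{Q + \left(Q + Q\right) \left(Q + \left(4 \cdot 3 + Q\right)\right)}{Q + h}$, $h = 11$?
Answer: $- \frac{7476}{29} \approx -257.79$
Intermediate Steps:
$l{\left(Q \right)} = \frac{Q + 2 Q \left(12 + 2 Q\right)}{11 + Q}$ ($l{\left(Q \right)} = \frac{Q + \left(Q + Q\right) \left(Q + \left(4 \cdot 3 + Q\right)\right)}{Q + 11} = \frac{Q + 2 Q \left(Q + \left(12 + Q\right)\right)}{11 + Q} = \frac{Q + 2 Q \left(12 + 2 Q\right)}{11 + Q}$)
$l{\left(18 \right)} - 318 = \frac{18 \left(25 + 4 \cdot 18\right)}{11 + 18} - 318 = \frac{18 \left(25 + 72\right)}{29} - 318 = 18 \cdot \frac{1}{29} \cdot 97 - 318 = \frac{1746}{29} - 318 = - \frac{7476}{29}$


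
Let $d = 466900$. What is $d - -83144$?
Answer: $550044$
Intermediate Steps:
$d - -83144 = 466900 - -83144 = 466900 + 83144 = 550044$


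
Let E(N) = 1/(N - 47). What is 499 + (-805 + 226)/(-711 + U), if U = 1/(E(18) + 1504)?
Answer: 15499360849/31010236 ≈ 499.81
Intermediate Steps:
E(N) = 1/(-47 + N)
U = 29/43615 (U = 1/(1/(-47 + 18) + 1504) = 1/(1/(-29) + 1504) = 1/(-1/29 + 1504) = 1/(43615/29) = 29/43615 ≈ 0.00066491)
499 + (-805 + 226)/(-711 + U) = 499 + (-805 + 226)/(-711 + 29/43615) = 499 - 579/(-31010236/43615) = 499 - 579*(-43615/31010236) = 499 + 25253085/31010236 = 15499360849/31010236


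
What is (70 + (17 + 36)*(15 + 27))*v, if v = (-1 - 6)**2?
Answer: 112504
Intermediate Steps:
v = 49 (v = (-7)**2 = 49)
(70 + (17 + 36)*(15 + 27))*v = (70 + (17 + 36)*(15 + 27))*49 = (70 + 53*42)*49 = (70 + 2226)*49 = 2296*49 = 112504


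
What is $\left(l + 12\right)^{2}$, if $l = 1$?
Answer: $169$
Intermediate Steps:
$\left(l + 12\right)^{2} = \left(1 + 12\right)^{2} = 13^{2} = 169$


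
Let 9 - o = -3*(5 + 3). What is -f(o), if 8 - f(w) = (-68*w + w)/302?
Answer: -4627/302 ≈ -15.321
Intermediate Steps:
o = 33 (o = 9 - (-3)*(5 + 3) = 9 - (-3)*8 = 9 - 1*(-24) = 9 + 24 = 33)
f(w) = 8 + 67*w/302 (f(w) = 8 - (-68*w + w)/302 = 8 - (-67*w)/302 = 8 - (-67)*w/302 = 8 + 67*w/302)
-f(o) = -(8 + (67/302)*33) = -(8 + 2211/302) = -1*4627/302 = -4627/302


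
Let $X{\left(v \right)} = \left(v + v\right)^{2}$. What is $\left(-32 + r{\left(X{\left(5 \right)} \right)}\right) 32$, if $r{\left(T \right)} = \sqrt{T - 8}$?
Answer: $-1024 + 64 \sqrt{23} \approx -717.07$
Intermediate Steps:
$X{\left(v \right)} = 4 v^{2}$ ($X{\left(v \right)} = \left(2 v\right)^{2} = 4 v^{2}$)
$r{\left(T \right)} = \sqrt{-8 + T}$
$\left(-32 + r{\left(X{\left(5 \right)} \right)}\right) 32 = \left(-32 + \sqrt{-8 + 4 \cdot 5^{2}}\right) 32 = \left(-32 + \sqrt{-8 + 4 \cdot 25}\right) 32 = \left(-32 + \sqrt{-8 + 100}\right) 32 = \left(-32 + \sqrt{92}\right) 32 = \left(-32 + 2 \sqrt{23}\right) 32 = -1024 + 64 \sqrt{23}$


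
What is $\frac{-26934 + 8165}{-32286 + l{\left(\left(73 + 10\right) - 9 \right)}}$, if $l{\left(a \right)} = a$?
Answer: $\frac{18769}{32212} \approx 0.58267$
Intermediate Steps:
$\frac{-26934 + 8165}{-32286 + l{\left(\left(73 + 10\right) - 9 \right)}} = \frac{-26934 + 8165}{-32286 + \left(\left(73 + 10\right) - 9\right)} = - \frac{18769}{-32286 + \left(83 - 9\right)} = - \frac{18769}{-32286 + 74} = - \frac{18769}{-32212} = \left(-18769\right) \left(- \frac{1}{32212}\right) = \frac{18769}{32212}$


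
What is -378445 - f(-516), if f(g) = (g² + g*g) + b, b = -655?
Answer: -910302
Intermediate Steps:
f(g) = -655 + 2*g² (f(g) = (g² + g*g) - 655 = (g² + g²) - 655 = 2*g² - 655 = -655 + 2*g²)
-378445 - f(-516) = -378445 - (-655 + 2*(-516)²) = -378445 - (-655 + 2*266256) = -378445 - (-655 + 532512) = -378445 - 1*531857 = -378445 - 531857 = -910302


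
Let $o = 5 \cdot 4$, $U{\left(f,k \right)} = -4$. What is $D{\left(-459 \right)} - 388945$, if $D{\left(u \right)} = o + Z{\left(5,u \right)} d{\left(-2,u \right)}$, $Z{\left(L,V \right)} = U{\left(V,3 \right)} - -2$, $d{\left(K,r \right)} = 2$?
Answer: $-388929$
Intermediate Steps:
$Z{\left(L,V \right)} = -2$ ($Z{\left(L,V \right)} = -4 - -2 = -4 + \left(-2 + 4\right) = -4 + 2 = -2$)
$o = 20$
$D{\left(u \right)} = 16$ ($D{\left(u \right)} = 20 - 4 = 16$)
$D{\left(-459 \right)} - 388945 = 16 - 388945 = -388929$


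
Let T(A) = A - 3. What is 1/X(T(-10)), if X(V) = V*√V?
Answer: I*√13/169 ≈ 0.021335*I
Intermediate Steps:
T(A) = -3 + A
X(V) = V^(3/2)
1/X(T(-10)) = 1/((-3 - 10)^(3/2)) = 1/((-13)^(3/2)) = 1/(-13*I*√13) = I*√13/169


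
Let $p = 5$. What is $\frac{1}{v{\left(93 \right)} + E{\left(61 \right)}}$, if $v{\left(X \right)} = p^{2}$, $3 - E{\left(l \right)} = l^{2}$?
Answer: $- \frac{1}{3693} \approx -0.00027078$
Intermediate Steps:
$E{\left(l \right)} = 3 - l^{2}$
$v{\left(X \right)} = 25$ ($v{\left(X \right)} = 5^{2} = 25$)
$\frac{1}{v{\left(93 \right)} + E{\left(61 \right)}} = \frac{1}{25 + \left(3 - 61^{2}\right)} = \frac{1}{25 + \left(3 - 3721\right)} = \frac{1}{25 - 3718} = \frac{1}{-3693} = - \frac{1}{3693}$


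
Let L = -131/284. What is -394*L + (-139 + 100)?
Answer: 20269/142 ≈ 142.74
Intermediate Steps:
L = -131/284 (L = -131*1/284 = -131/284 ≈ -0.46127)
-394*L + (-139 + 100) = -394*(-131/284) + (-139 + 100) = 25807/142 - 39 = 20269/142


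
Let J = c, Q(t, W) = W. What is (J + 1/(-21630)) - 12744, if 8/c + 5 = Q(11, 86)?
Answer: -7442565787/584010 ≈ -12744.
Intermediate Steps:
c = 8/81 (c = 8/(-5 + 86) = 8/81 ≈ 0.098765)
J = 8/81 ≈ 0.098765
(J + 1/(-21630)) - 12744 = (8/81 + 1/(-21630)) - 12744 = (8/81 - 1/21630) - 12744 = 57653/584010 - 12744 = -7442565787/584010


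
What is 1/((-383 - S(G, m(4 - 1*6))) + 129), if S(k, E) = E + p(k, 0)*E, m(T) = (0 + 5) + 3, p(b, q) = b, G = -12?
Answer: -1/166 ≈ -0.0060241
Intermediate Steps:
m(T) = 8 (m(T) = 5 + 3 = 8)
S(k, E) = E + E*k (S(k, E) = E + k*E = E + E*k)
1/((-383 - S(G, m(4 - 1*6))) + 129) = 1/((-383 - 8*(1 - 12)) + 129) = 1/((-383 - 8*(-11)) + 129) = 1/((-383 - 1*(-88)) + 129) = 1/((-383 + 88) + 129) = 1/(-295 + 129) = 1/(-166) = -1/166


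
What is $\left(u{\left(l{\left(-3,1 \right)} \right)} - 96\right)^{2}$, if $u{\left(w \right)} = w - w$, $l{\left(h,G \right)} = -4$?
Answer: $9216$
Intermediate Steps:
$u{\left(w \right)} = 0$
$\left(u{\left(l{\left(-3,1 \right)} \right)} - 96\right)^{2} = \left(0 - 96\right)^{2} = \left(-96\right)^{2} = 9216$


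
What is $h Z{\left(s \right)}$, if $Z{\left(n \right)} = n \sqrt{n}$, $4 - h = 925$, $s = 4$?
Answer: $-7368$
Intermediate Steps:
$h = -921$ ($h = 4 - 925 = -921$)
$Z{\left(n \right)} = n^{\frac{3}{2}}$
$h Z{\left(s \right)} = - 921 \cdot 4^{\frac{3}{2}} = \left(-921\right) 8 = -7368$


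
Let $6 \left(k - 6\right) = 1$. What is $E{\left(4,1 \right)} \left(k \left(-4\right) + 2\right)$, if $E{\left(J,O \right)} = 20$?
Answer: $- \frac{1360}{3} \approx -453.33$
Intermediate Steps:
$k = \frac{37}{6}$ ($k = 6 + \frac{1}{6} \cdot 1 = 6 + \frac{1}{6} = \frac{37}{6} \approx 6.1667$)
$E{\left(4,1 \right)} \left(k \left(-4\right) + 2\right) = 20 \left(\frac{37}{6} \left(-4\right) + 2\right) = 20 \left(- \frac{74}{3} + 2\right) = 20 \left(- \frac{68}{3}\right) = - \frac{1360}{3}$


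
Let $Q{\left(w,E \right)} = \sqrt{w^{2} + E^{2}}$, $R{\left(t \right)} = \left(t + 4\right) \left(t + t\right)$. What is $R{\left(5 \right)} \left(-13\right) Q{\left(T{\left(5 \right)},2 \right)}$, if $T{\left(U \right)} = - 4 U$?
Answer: $- 2340 \sqrt{101} \approx -23517.0$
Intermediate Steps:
$R{\left(t \right)} = 2 t \left(4 + t\right)$ ($R{\left(t \right)} = \left(4 + t\right) 2 t = 2 t \left(4 + t\right)$)
$Q{\left(w,E \right)} = \sqrt{E^{2} + w^{2}}$
$R{\left(5 \right)} \left(-13\right) Q{\left(T{\left(5 \right)},2 \right)} = 2 \cdot 5 \left(4 + 5\right) \left(-13\right) \sqrt{2^{2} + \left(\left(-4\right) 5\right)^{2}} = 2 \cdot 5 \cdot 9 \left(-13\right) \sqrt{4 + \left(-20\right)^{2}} = 90 \left(-13\right) \sqrt{4 + 400} = - 1170 \sqrt{404} = - 1170 \cdot 2 \sqrt{101} = - 2340 \sqrt{101}$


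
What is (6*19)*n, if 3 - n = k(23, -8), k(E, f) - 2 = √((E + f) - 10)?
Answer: 114 - 114*√5 ≈ -140.91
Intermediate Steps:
k(E, f) = 2 + √(-10 + E + f) (k(E, f) = 2 + √((E + f) - 10) = 2 + √(-10 + E + f))
n = 1 - √5 (n = 3 - (2 + √(-10 + 23 - 8)) = 3 - (2 + √5) = 3 + (-2 - √5) = 1 - √5 ≈ -1.2361)
(6*19)*n = (6*19)*(1 - √5) = 114*(1 - √5) = 114 - 114*√5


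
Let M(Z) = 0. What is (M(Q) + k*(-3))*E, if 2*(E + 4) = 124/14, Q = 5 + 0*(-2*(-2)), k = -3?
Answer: 27/7 ≈ 3.8571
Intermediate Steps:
Q = 5 (Q = 5 + 0*4 = 5 + 0 = 5)
E = 3/7 (E = -4 + (124/14)/2 = -4 + (124*(1/14))/2 = -4 + (1/2)*(62/7) = -4 + 31/7 = 3/7 ≈ 0.42857)
(M(Q) + k*(-3))*E = (0 - 3*(-3))*(3/7) = (0 + 9)*(3/7) = 9*(3/7) = 27/7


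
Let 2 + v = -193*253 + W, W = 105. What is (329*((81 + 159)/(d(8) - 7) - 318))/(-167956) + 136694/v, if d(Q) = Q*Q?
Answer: -85159255067/38873164266 ≈ -2.1907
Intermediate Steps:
d(Q) = Q²
v = -48726 (v = -2 + (-193*253 + 105) = -2 + (-48829 + 105) = -2 - 48724 = -48726)
(329*((81 + 159)/(d(8) - 7) - 318))/(-167956) + 136694/v = (329*((81 + 159)/(8² - 7) - 318))/(-167956) + 136694/(-48726) = (329*(240/(64 - 7) - 318))*(-1/167956) + 136694*(-1/48726) = (329*(240/57 - 318))*(-1/167956) - 68347/24363 = (329*(240*(1/57) - 318))*(-1/167956) - 68347/24363 = (329*(80/19 - 318))*(-1/167956) - 68347/24363 = (329*(-5962/19))*(-1/167956) - 68347/24363 = -1961498/19*(-1/167956) - 68347/24363 = 980749/1595582 - 68347/24363 = -85159255067/38873164266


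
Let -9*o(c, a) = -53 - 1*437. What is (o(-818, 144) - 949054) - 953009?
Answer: -17118077/9 ≈ -1.9020e+6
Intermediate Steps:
o(c, a) = 490/9 (o(c, a) = -(-53 - 1*437)/9 = -(-53 - 437)/9 = -⅑*(-490) = 490/9)
(o(-818, 144) - 949054) - 953009 = (490/9 - 949054) - 953009 = -8540996/9 - 953009 = -17118077/9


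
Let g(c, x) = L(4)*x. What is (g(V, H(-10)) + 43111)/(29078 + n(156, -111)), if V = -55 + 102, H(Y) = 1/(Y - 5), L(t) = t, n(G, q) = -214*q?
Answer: 646661/792480 ≈ 0.81600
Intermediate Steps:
H(Y) = 1/(-5 + Y)
V = 47
g(c, x) = 4*x
(g(V, H(-10)) + 43111)/(29078 + n(156, -111)) = (4/(-5 - 10) + 43111)/(29078 - 214*(-111)) = (4/(-15) + 43111)/(29078 + 23754) = (4*(-1/15) + 43111)/52832 = (-4/15 + 43111)*(1/52832) = (646661/15)*(1/52832) = 646661/792480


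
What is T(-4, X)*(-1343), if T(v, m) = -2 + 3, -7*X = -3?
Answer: -1343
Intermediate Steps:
X = 3/7 (X = -⅐*(-3) = 3/7 ≈ 0.42857)
T(v, m) = 1
T(-4, X)*(-1343) = 1*(-1343) = -1343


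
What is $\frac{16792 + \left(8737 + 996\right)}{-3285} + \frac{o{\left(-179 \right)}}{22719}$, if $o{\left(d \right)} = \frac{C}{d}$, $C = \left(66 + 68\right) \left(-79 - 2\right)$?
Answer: $- \frac{7188905909}{890607519} \approx -8.0719$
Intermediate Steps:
$C = -10854$ ($C = 134 \left(-81\right) = -10854$)
$o{\left(d \right)} = - \frac{10854}{d}$
$\frac{16792 + \left(8737 + 996\right)}{-3285} + \frac{o{\left(-179 \right)}}{22719} = \frac{16792 + \left(8737 + 996\right)}{-3285} + \frac{\left(-10854\right) \frac{1}{-179}}{22719} = \left(16792 + 9733\right) \left(- \frac{1}{3285}\right) + \left(-10854\right) \left(- \frac{1}{179}\right) \frac{1}{22719} = 26525 \left(- \frac{1}{3285}\right) + \frac{10854}{179} \cdot \frac{1}{22719} = - \frac{5305}{657} + \frac{3618}{1355567} = - \frac{7188905909}{890607519}$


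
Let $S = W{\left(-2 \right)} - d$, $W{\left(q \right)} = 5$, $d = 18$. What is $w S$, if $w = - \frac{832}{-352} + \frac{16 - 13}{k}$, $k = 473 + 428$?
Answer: $- \frac{304967}{9911} \approx -30.771$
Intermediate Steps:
$k = 901$
$w = \frac{23459}{9911}$ ($w = - \frac{832}{-352} + \frac{16 - 13}{901} = \left(-832\right) \left(- \frac{1}{352}\right) + \left(16 - 13\right) \frac{1}{901} = \frac{26}{11} + 3 \cdot \frac{1}{901} = \frac{26}{11} + \frac{3}{901} = \frac{23459}{9911} \approx 2.367$)
$S = -13$ ($S = 5 - 18 = -13$)
$w S = \frac{23459}{9911} \left(-13\right) = - \frac{304967}{9911}$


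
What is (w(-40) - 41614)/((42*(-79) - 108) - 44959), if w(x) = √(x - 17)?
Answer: 41614/48385 - I*√57/48385 ≈ 0.86006 - 0.00015604*I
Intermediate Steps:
w(x) = √(-17 + x)
(w(-40) - 41614)/((42*(-79) - 108) - 44959) = (√(-17 - 40) - 41614)/((42*(-79) - 108) - 44959) = (√(-57) - 41614)/((-3318 - 108) - 44959) = (I*√57 - 41614)/(-3426 - 44959) = (-41614 + I*√57)/(-48385) = (-41614 + I*√57)*(-1/48385) = 41614/48385 - I*√57/48385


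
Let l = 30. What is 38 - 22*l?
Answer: -622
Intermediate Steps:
38 - 22*l = 38 - 22*30 = 38 - 660 = -622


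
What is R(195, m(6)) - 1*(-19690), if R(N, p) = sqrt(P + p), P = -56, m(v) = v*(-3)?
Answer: 19690 + I*sqrt(74) ≈ 19690.0 + 8.6023*I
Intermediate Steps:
m(v) = -3*v
R(N, p) = sqrt(-56 + p)
R(195, m(6)) - 1*(-19690) = sqrt(-56 - 3*6) - 1*(-19690) = sqrt(-56 - 18) + 19690 = sqrt(-74) + 19690 = I*sqrt(74) + 19690 = 19690 + I*sqrt(74)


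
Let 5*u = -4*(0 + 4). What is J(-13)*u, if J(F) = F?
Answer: 208/5 ≈ 41.600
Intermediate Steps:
u = -16/5 (u = (-4*(0 + 4))/5 = (-4*4)/5 = (⅕)*(-16) = -16/5 ≈ -3.2000)
J(-13)*u = -13*(-16/5) = 208/5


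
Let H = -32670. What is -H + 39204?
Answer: 71874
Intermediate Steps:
-H + 39204 = -1*(-32670) + 39204 = 32670 + 39204 = 71874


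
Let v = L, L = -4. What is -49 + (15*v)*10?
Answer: -649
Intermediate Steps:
v = -4
-49 + (15*v)*10 = -49 + (15*(-4))*10 = -49 - 60*10 = -49 - 600 = -649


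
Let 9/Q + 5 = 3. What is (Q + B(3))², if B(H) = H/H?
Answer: 49/4 ≈ 12.250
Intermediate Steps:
Q = -9/2 (Q = 9/(-5 + 3) = 9/(-2) = 9*(-½) = -9/2 ≈ -4.5000)
B(H) = 1
(Q + B(3))² = (-9/2 + 1)² = (-7/2)² = 49/4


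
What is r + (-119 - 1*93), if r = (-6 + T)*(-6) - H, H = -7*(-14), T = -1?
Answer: -268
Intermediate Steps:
H = 98
r = -56 (r = (-6 - 1)*(-6) - 1*98 = -7*(-6) - 98 = 42 - 98 = -56)
r + (-119 - 1*93) = -56 + (-119 - 1*93) = -56 + (-119 - 93) = -56 - 212 = -268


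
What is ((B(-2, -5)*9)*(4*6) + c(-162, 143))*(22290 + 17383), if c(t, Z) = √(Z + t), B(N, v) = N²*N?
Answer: -68554944 + 39673*I*√19 ≈ -6.8555e+7 + 1.7293e+5*I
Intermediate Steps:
B(N, v) = N³
((B(-2, -5)*9)*(4*6) + c(-162, 143))*(22290 + 17383) = (((-2)³*9)*(4*6) + √(143 - 162))*(22290 + 17383) = (-8*9*24 + √(-19))*39673 = (-72*24 + I*√19)*39673 = (-1728 + I*√19)*39673 = -68554944 + 39673*I*√19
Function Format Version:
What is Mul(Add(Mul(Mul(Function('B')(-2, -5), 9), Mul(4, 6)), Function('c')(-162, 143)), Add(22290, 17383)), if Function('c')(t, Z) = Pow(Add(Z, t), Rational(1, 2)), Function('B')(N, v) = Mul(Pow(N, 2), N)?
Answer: Add(-68554944, Mul(39673, I, Pow(19, Rational(1, 2)))) ≈ Add(-6.8555e+7, Mul(1.7293e+5, I))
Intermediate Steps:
Function('B')(N, v) = Pow(N, 3)
Mul(Add(Mul(Mul(Function('B')(-2, -5), 9), Mul(4, 6)), Function('c')(-162, 143)), Add(22290, 17383)) = Mul(Add(Mul(Mul(Pow(-2, 3), 9), Mul(4, 6)), Pow(Add(143, -162), Rational(1, 2))), Add(22290, 17383)) = Mul(Add(Mul(Mul(-8, 9), 24), Pow(-19, Rational(1, 2))), 39673) = Mul(Add(Mul(-72, 24), Mul(I, Pow(19, Rational(1, 2)))), 39673) = Mul(Add(-1728, Mul(I, Pow(19, Rational(1, 2)))), 39673) = Add(-68554944, Mul(39673, I, Pow(19, Rational(1, 2))))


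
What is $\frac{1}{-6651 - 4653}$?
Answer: $- \frac{1}{11304} \approx -8.8464 \cdot 10^{-5}$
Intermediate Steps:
$\frac{1}{-6651 - 4653} = \frac{1}{-11304} = - \frac{1}{11304}$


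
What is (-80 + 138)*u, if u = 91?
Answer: 5278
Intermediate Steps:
(-80 + 138)*u = (-80 + 138)*91 = 58*91 = 5278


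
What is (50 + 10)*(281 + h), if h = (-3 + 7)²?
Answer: 17820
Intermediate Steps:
h = 16 (h = 4² = 16)
(50 + 10)*(281 + h) = (50 + 10)*(281 + 16) = 60*297 = 17820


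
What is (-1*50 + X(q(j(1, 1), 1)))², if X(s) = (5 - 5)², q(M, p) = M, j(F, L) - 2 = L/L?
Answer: 2500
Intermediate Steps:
j(F, L) = 3 (j(F, L) = 2 + L/L = 2 + 1 = 3)
X(s) = 0 (X(s) = 0² = 0)
(-1*50 + X(q(j(1, 1), 1)))² = (-1*50 + 0)² = (-50 + 0)² = (-50)² = 2500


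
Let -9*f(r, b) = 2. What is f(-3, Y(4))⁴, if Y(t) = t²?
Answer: 16/6561 ≈ 0.0024387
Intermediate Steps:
f(r, b) = -2/9 (f(r, b) = -⅑*2 = -2/9)
f(-3, Y(4))⁴ = (-2/9)⁴ = 16/6561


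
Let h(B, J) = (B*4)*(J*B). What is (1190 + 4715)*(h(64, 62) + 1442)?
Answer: 6006861250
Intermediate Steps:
h(B, J) = 4*J*B**2 (h(B, J) = (4*B)*(B*J) = 4*J*B**2)
(1190 + 4715)*(h(64, 62) + 1442) = (1190 + 4715)*(4*62*64**2 + 1442) = 5905*(4*62*4096 + 1442) = 5905*(1015808 + 1442) = 5905*1017250 = 6006861250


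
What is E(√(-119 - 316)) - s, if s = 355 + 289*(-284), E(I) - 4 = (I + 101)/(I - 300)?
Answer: 492718034/6029 - 401*I*√435/90435 ≈ 81725.0 - 0.092481*I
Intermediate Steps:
E(I) = 4 + (101 + I)/(-300 + I) (E(I) = 4 + (I + 101)/(I - 300) = 4 + (101 + I)/(-300 + I))
s = -81721 (s = 355 - 82076 = -81721)
E(√(-119 - 316)) - s = (-1099 + 5*√(-119 - 316))/(-300 + √(-119 - 316)) - 1*(-81721) = (-1099 + 5*√(-435))/(-300 + √(-435)) + 81721 = (-1099 + 5*(I*√435))/(-300 + I*√435) + 81721 = (-1099 + 5*I*√435)/(-300 + I*√435) + 81721 = 81721 + (-1099 + 5*I*√435)/(-300 + I*√435)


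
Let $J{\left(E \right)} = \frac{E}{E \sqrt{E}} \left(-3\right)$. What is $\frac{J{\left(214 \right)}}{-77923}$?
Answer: $\frac{3 \sqrt{214}}{16675522} \approx 2.6318 \cdot 10^{-6}$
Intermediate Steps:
$J{\left(E \right)} = - \frac{3}{\sqrt{E}}$ ($J{\left(E \right)} = \frac{E}{E^{\frac{3}{2}}} \left(-3\right) = \frac{1}{\sqrt{E}} \left(-3\right) = - \frac{3}{\sqrt{E}}$)
$\frac{J{\left(214 \right)}}{-77923} = \frac{\left(-3\right) \frac{1}{\sqrt{214}}}{-77923} = - 3 \frac{\sqrt{214}}{214} \left(- \frac{1}{77923}\right) = - \frac{3 \sqrt{214}}{214} \left(- \frac{1}{77923}\right) = \frac{3 \sqrt{214}}{16675522}$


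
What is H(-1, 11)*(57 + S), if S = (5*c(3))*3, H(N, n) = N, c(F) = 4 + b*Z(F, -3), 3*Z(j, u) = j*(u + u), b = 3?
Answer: 153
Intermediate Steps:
Z(j, u) = 2*j*u/3 (Z(j, u) = (j*(u + u))/3 = (j*(2*u))/3 = (2*j*u)/3 = 2*j*u/3)
c(F) = 4 - 6*F (c(F) = 4 + 3*((2/3)*F*(-3)) = 4 + 3*(-2*F) = 4 - 6*F)
S = -210 (S = (5*(4 - 6*3))*3 = (5*(4 - 18))*3 = (5*(-14))*3 = -70*3 = -210)
H(-1, 11)*(57 + S) = -(57 - 210) = -1*(-153) = 153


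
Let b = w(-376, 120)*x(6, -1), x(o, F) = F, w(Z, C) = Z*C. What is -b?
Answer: -45120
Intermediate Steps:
w(Z, C) = C*Z
b = 45120 (b = (120*(-376))*(-1) = -45120*(-1) = 45120)
-b = -1*45120 = -45120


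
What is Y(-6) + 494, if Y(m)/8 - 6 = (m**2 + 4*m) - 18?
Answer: 494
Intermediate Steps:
Y(m) = -96 + 8*m**2 + 32*m (Y(m) = 48 + 8*((m**2 + 4*m) - 18) = 48 + 8*(-18 + m**2 + 4*m) = 48 + (-144 + 8*m**2 + 32*m) = -96 + 8*m**2 + 32*m)
Y(-6) + 494 = (-96 + 8*(-6)**2 + 32*(-6)) + 494 = (-96 + 8*36 - 192) + 494 = (-96 + 288 - 192) + 494 = 0 + 494 = 494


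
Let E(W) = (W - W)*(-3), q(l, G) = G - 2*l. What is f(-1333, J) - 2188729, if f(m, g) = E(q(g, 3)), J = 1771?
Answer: -2188729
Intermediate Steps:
E(W) = 0 (E(W) = 0*(-3) = 0)
f(m, g) = 0
f(-1333, J) - 2188729 = 0 - 2188729 = -2188729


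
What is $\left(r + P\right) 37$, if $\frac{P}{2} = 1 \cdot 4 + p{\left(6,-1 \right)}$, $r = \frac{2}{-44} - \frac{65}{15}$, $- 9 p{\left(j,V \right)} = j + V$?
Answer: $\frac{18389}{198} \approx 92.874$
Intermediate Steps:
$p{\left(j,V \right)} = - \frac{V}{9} - \frac{j}{9}$ ($p{\left(j,V \right)} = - \frac{j + V}{9} = - \frac{V + j}{9} = - \frac{V}{9} - \frac{j}{9}$)
$r = - \frac{289}{66}$ ($r = 2 \left(- \frac{1}{44}\right) - \frac{13}{3} = - \frac{1}{22} - \frac{13}{3} = - \frac{289}{66} \approx -4.3788$)
$P = \frac{62}{9}$ ($P = 2 \left(1 \cdot 4 - \frac{5}{9}\right) = 2 \left(4 + \left(\frac{1}{9} - \frac{2}{3}\right)\right) = 2 \left(4 - \frac{5}{9}\right) = 2 \cdot \frac{31}{9} = \frac{62}{9} \approx 6.8889$)
$\left(r + P\right) 37 = \left(- \frac{289}{66} + \frac{62}{9}\right) 37 = \frac{497}{198} \cdot 37 = \frac{18389}{198}$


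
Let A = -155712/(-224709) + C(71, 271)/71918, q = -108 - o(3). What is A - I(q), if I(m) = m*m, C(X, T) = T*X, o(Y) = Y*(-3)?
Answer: -52791577582659/5386873954 ≈ -9800.0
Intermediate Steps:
o(Y) = -3*Y
q = -99 (q = -108 - (-3)*3 = -108 - 1*(-9) = -108 + 9 = -99)
I(m) = m²
A = 5174040495/5386873954 (A = -155712/(-224709) + (271*71)/71918 = -155712*(-1/224709) + 19241*(1/71918) = 51904/74903 + 19241/71918 = 5174040495/5386873954 ≈ 0.96049)
A - I(q) = 5174040495/5386873954 - 1*(-99)² = 5174040495/5386873954 - 1*9801 = 5174040495/5386873954 - 9801 = -52791577582659/5386873954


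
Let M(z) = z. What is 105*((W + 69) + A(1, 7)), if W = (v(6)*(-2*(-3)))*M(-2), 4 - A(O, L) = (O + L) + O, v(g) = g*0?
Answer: 6720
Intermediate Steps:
v(g) = 0
A(O, L) = 4 - L - 2*O (A(O, L) = 4 - ((O + L) + O) = 4 - ((L + O) + O) = 4 - (L + 2*O) = 4 + (-L - 2*O) = 4 - L - 2*O)
W = 0 (W = (0*(-2*(-3)))*(-2) = (0*6)*(-2) = 0*(-2) = 0)
105*((W + 69) + A(1, 7)) = 105*((0 + 69) + (4 - 1*7 - 2*1)) = 105*(69 + (4 - 7 - 2)) = 105*(69 - 5) = 105*64 = 6720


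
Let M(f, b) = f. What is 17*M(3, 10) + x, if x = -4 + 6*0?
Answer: 47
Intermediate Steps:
x = -4 (x = -4 + 0 = -4)
17*M(3, 10) + x = 17*3 - 4 = 51 - 4 = 47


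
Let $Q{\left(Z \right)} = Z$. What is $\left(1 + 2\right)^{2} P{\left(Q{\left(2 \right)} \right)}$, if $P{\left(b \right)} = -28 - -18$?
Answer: $-90$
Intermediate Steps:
$P{\left(b \right)} = -10$ ($P{\left(b \right)} = -28 + 18 = -10$)
$\left(1 + 2\right)^{2} P{\left(Q{\left(2 \right)} \right)} = \left(1 + 2\right)^{2} \left(-10\right) = 3^{2} \left(-10\right) = 9 \left(-10\right) = -90$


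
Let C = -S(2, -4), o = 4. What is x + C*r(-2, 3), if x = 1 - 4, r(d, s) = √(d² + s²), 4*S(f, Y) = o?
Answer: -3 - √13 ≈ -6.6056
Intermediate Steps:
S(f, Y) = 1 (S(f, Y) = (¼)*4 = 1)
x = -3
C = -1 (C = -1*1 = -1)
x + C*r(-2, 3) = -3 - √((-2)² + 3²) = -3 - √(4 + 9) = -3 - √13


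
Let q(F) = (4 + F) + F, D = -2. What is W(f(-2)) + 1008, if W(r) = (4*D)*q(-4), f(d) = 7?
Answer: 1040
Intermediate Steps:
q(F) = 4 + 2*F
W(r) = 32 (W(r) = (4*(-2))*(4 + 2*(-4)) = -8*(4 - 8) = -8*(-4) = 32)
W(f(-2)) + 1008 = 32 + 1008 = 1040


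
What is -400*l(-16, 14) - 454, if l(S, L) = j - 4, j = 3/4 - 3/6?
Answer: 1046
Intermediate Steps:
j = 1/4 (j = 3*(1/4) - 3*1/6 = 3/4 - 1/2 = 1/4 ≈ 0.25000)
l(S, L) = -15/4 (l(S, L) = 1/4 - 4 = -15/4)
-400*l(-16, 14) - 454 = -400*(-15/4) - 454 = 1500 - 454 = 1046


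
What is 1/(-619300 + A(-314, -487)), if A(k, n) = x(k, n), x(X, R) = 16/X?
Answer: -157/97230108 ≈ -1.6147e-6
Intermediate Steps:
A(k, n) = 16/k
1/(-619300 + A(-314, -487)) = 1/(-619300 + 16/(-314)) = 1/(-619300 + 16*(-1/314)) = 1/(-619300 - 8/157) = 1/(-97230108/157) = -157/97230108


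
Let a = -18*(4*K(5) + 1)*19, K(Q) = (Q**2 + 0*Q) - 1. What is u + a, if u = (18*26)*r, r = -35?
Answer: -49554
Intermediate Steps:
K(Q) = -1 + Q**2 (K(Q) = (Q**2 + 0) - 1 = Q**2 - 1 = -1 + Q**2)
u = -16380 (u = (18*26)*(-35) = 468*(-35) = -16380)
a = -33174 (a = -18*(4*(-1 + 5**2) + 1)*19 = -18*(4*(-1 + 25) + 1)*19 = -18*(4*24 + 1)*19 = -18*(96 + 1)*19 = -18*97*19 = -1746*19 = -33174)
u + a = -16380 - 33174 = -49554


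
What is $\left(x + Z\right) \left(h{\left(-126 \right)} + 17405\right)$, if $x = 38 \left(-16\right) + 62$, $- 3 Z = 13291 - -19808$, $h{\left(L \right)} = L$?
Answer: $-200073541$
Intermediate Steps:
$Z = -11033$ ($Z = - \frac{13291 - -19808}{3} = - \frac{13291 + 19808}{3} = \left(- \frac{1}{3}\right) 33099 = -11033$)
$x = -546$ ($x = -608 + 62 = -546$)
$\left(x + Z\right) \left(h{\left(-126 \right)} + 17405\right) = \left(-546 - 11033\right) \left(-126 + 17405\right) = \left(-11579\right) 17279 = -200073541$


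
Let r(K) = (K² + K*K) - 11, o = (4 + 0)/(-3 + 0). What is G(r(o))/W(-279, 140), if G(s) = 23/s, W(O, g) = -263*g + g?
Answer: 207/2457560 ≈ 8.4230e-5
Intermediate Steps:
o = -4/3 (o = 4/(-3) = 4*(-⅓) = -4/3 ≈ -1.3333)
r(K) = -11 + 2*K² (r(K) = (K² + K²) - 11 = 2*K² - 11 = -11 + 2*K²)
W(O, g) = -262*g
G(r(o))/W(-279, 140) = (23/(-11 + 2*(-4/3)²))/((-262*140)) = (23/(-11 + 2*(16/9)))/(-36680) = (23/(-11 + 32/9))*(-1/36680) = (23/(-67/9))*(-1/36680) = (23*(-9/67))*(-1/36680) = -207/67*(-1/36680) = 207/2457560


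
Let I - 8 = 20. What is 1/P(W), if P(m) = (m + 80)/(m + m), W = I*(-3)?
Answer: 42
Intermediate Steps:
I = 28 (I = 8 + 20 = 28)
W = -84 (W = 28*(-3) = -84)
P(m) = (80 + m)/(2*m) (P(m) = (80 + m)/((2*m)) = (80 + m)*(1/(2*m)) = (80 + m)/(2*m))
1/P(W) = 1/((½)*(80 - 84)/(-84)) = 1/((½)*(-1/84)*(-4)) = 1/(1/42) = 42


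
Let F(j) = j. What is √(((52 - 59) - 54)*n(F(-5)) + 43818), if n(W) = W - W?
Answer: √43818 ≈ 209.33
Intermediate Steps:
n(W) = 0
√(((52 - 59) - 54)*n(F(-5)) + 43818) = √(((52 - 59) - 54)*0 + 43818) = √((-7 - 54)*0 + 43818) = √(-61*0 + 43818) = √(0 + 43818) = √43818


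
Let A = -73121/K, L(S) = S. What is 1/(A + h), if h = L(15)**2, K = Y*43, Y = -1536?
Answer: 66048/14933921 ≈ 0.0044227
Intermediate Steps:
K = -66048 (K = -1536*43 = -66048)
h = 225 (h = 15**2 = 225)
A = 73121/66048 (A = -73121/(-66048) = -73121*(-1/66048) = 73121/66048 ≈ 1.1071)
1/(A + h) = 1/(73121/66048 + 225) = 1/(14933921/66048) = 66048/14933921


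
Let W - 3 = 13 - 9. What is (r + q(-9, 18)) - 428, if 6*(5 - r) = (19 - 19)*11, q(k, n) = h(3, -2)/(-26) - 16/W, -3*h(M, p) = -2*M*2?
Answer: -38715/91 ≈ -425.44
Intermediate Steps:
h(M, p) = 4*M/3 (h(M, p) = -(-2*M)*2/3 = -(-4)*M/3 = 4*M/3)
W = 7 (W = 3 + (13 - 9) = 3 + 4 = 7)
q(k, n) = -222/91 (q(k, n) = ((4/3)*3)/(-26) - 16/7 = 4*(-1/26) - 16*⅐ = -2/13 - 16/7 = -222/91)
r = 5 (r = 5 - (19 - 19)*11/6 = 5 - 0*11 = 5 - ⅙*0 = 5 + 0 = 5)
(r + q(-9, 18)) - 428 = (5 - 222/91) - 428 = 233/91 - 428 = -38715/91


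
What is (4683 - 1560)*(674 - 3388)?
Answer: -8475822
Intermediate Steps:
(4683 - 1560)*(674 - 3388) = 3123*(-2714) = -8475822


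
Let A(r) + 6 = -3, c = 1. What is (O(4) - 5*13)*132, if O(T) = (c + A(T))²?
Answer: -132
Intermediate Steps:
A(r) = -9 (A(r) = -6 - 3 = -9)
O(T) = 64 (O(T) = (1 - 9)² = (-8)² = 64)
(O(4) - 5*13)*132 = (64 - 5*13)*132 = (64 - 65)*132 = -1*132 = -132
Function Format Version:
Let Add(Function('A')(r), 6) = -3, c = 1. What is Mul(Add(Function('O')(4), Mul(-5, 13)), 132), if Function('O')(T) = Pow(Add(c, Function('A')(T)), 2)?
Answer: -132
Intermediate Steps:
Function('A')(r) = -9 (Function('A')(r) = Add(-6, -3) = -9)
Function('O')(T) = 64 (Function('O')(T) = Pow(Add(1, -9), 2) = Pow(-8, 2) = 64)
Mul(Add(Function('O')(4), Mul(-5, 13)), 132) = Mul(Add(64, Mul(-5, 13)), 132) = Mul(Add(64, -65), 132) = Mul(-1, 132) = -132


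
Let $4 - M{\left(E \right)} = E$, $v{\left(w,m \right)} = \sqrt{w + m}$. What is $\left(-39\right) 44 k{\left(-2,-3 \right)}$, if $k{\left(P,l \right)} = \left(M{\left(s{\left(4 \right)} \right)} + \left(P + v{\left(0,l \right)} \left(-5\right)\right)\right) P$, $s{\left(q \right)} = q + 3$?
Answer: $-17160 - 17160 i \sqrt{3} \approx -17160.0 - 29722.0 i$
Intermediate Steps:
$s{\left(q \right)} = 3 + q$
$v{\left(w,m \right)} = \sqrt{m + w}$
$M{\left(E \right)} = 4 - E$
$k{\left(P,l \right)} = P \left(-3 + P - 5 \sqrt{l}\right)$ ($k{\left(P,l \right)} = \left(\left(4 - \left(3 + 4\right)\right) + \left(P + \sqrt{l + 0} \left(-5\right)\right)\right) P = \left(\left(4 - 7\right) + \left(P + \sqrt{l} \left(-5\right)\right)\right) P = \left(\left(4 - 7\right) + \left(P - 5 \sqrt{l}\right)\right) P = \left(-3 + \left(P - 5 \sqrt{l}\right)\right) P = \left(-3 + P - 5 \sqrt{l}\right) P = P \left(-3 + P - 5 \sqrt{l}\right)$)
$\left(-39\right) 44 k{\left(-2,-3 \right)} = \left(-39\right) 44 \left(- 2 \left(-3 - 2 - 5 \sqrt{-3}\right)\right) = - 1716 \left(- 2 \left(-3 - 2 - 5 i \sqrt{3}\right)\right) = - 1716 \left(- 2 \left(-5 - 5 i \sqrt{3}\right)\right) = - 1716 \left(10 + 10 i \sqrt{3}\right) = -17160 - 17160 i \sqrt{3}$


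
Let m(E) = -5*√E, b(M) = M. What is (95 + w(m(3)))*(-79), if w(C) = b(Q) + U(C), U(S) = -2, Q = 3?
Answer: -7584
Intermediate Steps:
w(C) = 1 (w(C) = 3 - 2 = 1)
(95 + w(m(3)))*(-79) = (95 + 1)*(-79) = 96*(-79) = -7584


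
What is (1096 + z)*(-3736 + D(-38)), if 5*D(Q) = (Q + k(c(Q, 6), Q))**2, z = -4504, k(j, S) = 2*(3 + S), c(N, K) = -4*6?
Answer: 23910528/5 ≈ 4.7821e+6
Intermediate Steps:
c(N, K) = -24
k(j, S) = 6 + 2*S
D(Q) = (6 + 3*Q)**2/5 (D(Q) = (Q + (6 + 2*Q))**2/5 = (6 + 3*Q)**2/5)
(1096 + z)*(-3736 + D(-38)) = (1096 - 4504)*(-3736 + 9*(2 - 38)**2/5) = -3408*(-3736 + (9/5)*(-36)**2) = -3408*(-3736 + (9/5)*1296) = -3408*(-3736 + 11664/5) = -3408*(-7016/5) = 23910528/5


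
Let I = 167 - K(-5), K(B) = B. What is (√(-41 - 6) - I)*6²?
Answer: -6192 + 36*I*√47 ≈ -6192.0 + 246.8*I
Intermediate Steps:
I = 172 (I = 167 - 1*(-5) = 167 + 5 = 172)
(√(-41 - 6) - I)*6² = (√(-41 - 6) - 1*172)*6² = (√(-47) - 172)*36 = (I*√47 - 172)*36 = (-172 + I*√47)*36 = -6192 + 36*I*√47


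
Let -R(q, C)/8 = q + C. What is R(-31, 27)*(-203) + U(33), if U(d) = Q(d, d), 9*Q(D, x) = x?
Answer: -19477/3 ≈ -6492.3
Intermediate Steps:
Q(D, x) = x/9
R(q, C) = -8*C - 8*q (R(q, C) = -8*(q + C) = -8*(C + q) = -8*C - 8*q)
U(d) = d/9
R(-31, 27)*(-203) + U(33) = (-8*27 - 8*(-31))*(-203) + (⅑)*33 = (-216 + 248)*(-203) + 11/3 = 32*(-203) + 11/3 = -6496 + 11/3 = -19477/3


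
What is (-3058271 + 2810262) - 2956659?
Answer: -3204668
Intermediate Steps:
(-3058271 + 2810262) - 2956659 = -248009 - 2956659 = -3204668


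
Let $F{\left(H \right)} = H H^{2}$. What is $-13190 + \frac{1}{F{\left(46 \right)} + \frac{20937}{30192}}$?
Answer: $- \frac{12920877600706}{979596483} \approx -13190.0$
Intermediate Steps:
$F{\left(H \right)} = H^{3}$
$-13190 + \frac{1}{F{\left(46 \right)} + \frac{20937}{30192}} = -13190 + \frac{1}{46^{3} + \frac{20937}{30192}} = -13190 + \frac{1}{97336 + 20937 \cdot \frac{1}{30192}} = -13190 + \frac{1}{97336 + \frac{6979}{10064}} = -13190 + \frac{1}{\frac{979596483}{10064}} = -13190 + \frac{10064}{979596483} = - \frac{12920877600706}{979596483}$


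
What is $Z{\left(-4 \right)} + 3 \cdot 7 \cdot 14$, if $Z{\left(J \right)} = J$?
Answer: $290$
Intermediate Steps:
$Z{\left(-4 \right)} + 3 \cdot 7 \cdot 14 = -4 + 3 \cdot 7 \cdot 14 = -4 + 21 \cdot 14 = -4 + 294 = 290$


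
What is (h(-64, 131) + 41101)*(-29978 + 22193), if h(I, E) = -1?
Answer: -319963500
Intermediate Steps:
(h(-64, 131) + 41101)*(-29978 + 22193) = (-1 + 41101)*(-29978 + 22193) = 41100*(-7785) = -319963500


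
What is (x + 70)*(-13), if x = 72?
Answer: -1846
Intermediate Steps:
(x + 70)*(-13) = (72 + 70)*(-13) = 142*(-13) = -1846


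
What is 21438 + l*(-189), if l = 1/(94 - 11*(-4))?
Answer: 986085/46 ≈ 21437.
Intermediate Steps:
l = 1/138 (l = 1/(94 + 44) = 1/138 ≈ 0.0072464)
21438 + l*(-189) = 21438 + (1/138)*(-189) = 21438 - 63/46 = 986085/46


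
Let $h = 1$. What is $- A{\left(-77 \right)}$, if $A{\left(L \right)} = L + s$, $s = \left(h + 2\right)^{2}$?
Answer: $68$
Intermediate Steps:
$s = 9$ ($s = \left(1 + 2\right)^{2} = 3^{2} = 9$)
$A{\left(L \right)} = 9 + L$ ($A{\left(L \right)} = L + 9 = 9 + L$)
$- A{\left(-77 \right)} = - (9 - 77) = \left(-1\right) \left(-68\right) = 68$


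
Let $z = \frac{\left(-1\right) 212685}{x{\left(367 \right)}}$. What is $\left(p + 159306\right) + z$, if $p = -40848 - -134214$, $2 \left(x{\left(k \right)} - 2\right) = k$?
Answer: $\frac{93315942}{371} \approx 2.5153 \cdot 10^{5}$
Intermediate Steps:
$x{\left(k \right)} = 2 + \frac{k}{2}$
$p = 93366$ ($p = -40848 + 134214 = 93366$)
$z = - \frac{425370}{371}$ ($z = \frac{\left(-1\right) 212685}{2 + \frac{1}{2} \cdot 367} = - \frac{212685}{2 + \frac{367}{2}} = - \frac{212685}{\frac{371}{2}} = \left(-212685\right) \frac{2}{371} = - \frac{425370}{371} \approx -1146.6$)
$\left(p + 159306\right) + z = \left(93366 + 159306\right) - \frac{425370}{371} = 252672 - \frac{425370}{371} = \frac{93315942}{371}$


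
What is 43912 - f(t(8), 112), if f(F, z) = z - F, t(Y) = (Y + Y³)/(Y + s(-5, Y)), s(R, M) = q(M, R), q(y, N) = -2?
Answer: 131660/3 ≈ 43887.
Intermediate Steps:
s(R, M) = -2
t(Y) = (Y + Y³)/(-2 + Y) (t(Y) = (Y + Y³)/(Y - 2) = (Y + Y³)/(-2 + Y))
43912 - f(t(8), 112) = 43912 - (112 - (8 + 8³)/(-2 + 8)) = 43912 - (112 - (8 + 512)/6) = 43912 - (112 - 520/6) = 43912 - (112 - 1*260/3) = 43912 - (112 - 260/3) = 43912 - 1*76/3 = 43912 - 76/3 = 131660/3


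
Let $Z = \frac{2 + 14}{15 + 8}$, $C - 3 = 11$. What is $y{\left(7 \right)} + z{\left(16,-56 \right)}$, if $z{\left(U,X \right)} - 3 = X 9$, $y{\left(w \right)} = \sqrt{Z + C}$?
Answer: $-501 + \frac{13 \sqrt{46}}{23} \approx -497.17$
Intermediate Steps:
$C = 14$ ($C = 3 + 11 = 14$)
$Z = \frac{16}{23} \approx 0.69565$
$y{\left(w \right)} = \frac{13 \sqrt{46}}{23}$ ($y{\left(w \right)} = \sqrt{\frac{16}{23} + 14} = \sqrt{\frac{338}{23}} = \frac{13 \sqrt{46}}{23}$)
$z{\left(U,X \right)} = 3 + 9 X$ ($z{\left(U,X \right)} = 3 + X 9 = 3 + 9 X$)
$y{\left(7 \right)} + z{\left(16,-56 \right)} = \frac{13 \sqrt{46}}{23} + \left(3 + 9 \left(-56\right)\right) = \frac{13 \sqrt{46}}{23} + \left(3 - 504\right) = \frac{13 \sqrt{46}}{23} - 501 = -501 + \frac{13 \sqrt{46}}{23}$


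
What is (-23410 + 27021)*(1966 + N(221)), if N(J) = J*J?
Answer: 183464077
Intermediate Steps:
N(J) = J²
(-23410 + 27021)*(1966 + N(221)) = (-23410 + 27021)*(1966 + 221²) = 3611*(1966 + 48841) = 3611*50807 = 183464077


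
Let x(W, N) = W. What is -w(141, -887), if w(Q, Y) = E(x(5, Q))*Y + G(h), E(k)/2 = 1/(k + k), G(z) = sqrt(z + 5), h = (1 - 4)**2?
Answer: 887/5 - sqrt(14) ≈ 173.66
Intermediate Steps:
h = 9 (h = (-3)**2 = 9)
G(z) = sqrt(5 + z)
E(k) = 1/k (E(k) = 2/(k + k) = 2/((2*k)) = 2*(1/(2*k)) = 1/k)
w(Q, Y) = sqrt(14) + Y/5 (w(Q, Y) = Y/5 + sqrt(5 + 9) = Y/5 + sqrt(14) = sqrt(14) + Y/5)
-w(141, -887) = -(sqrt(14) + (1/5)*(-887)) = -(sqrt(14) - 887/5) = -(-887/5 + sqrt(14)) = 887/5 - sqrt(14)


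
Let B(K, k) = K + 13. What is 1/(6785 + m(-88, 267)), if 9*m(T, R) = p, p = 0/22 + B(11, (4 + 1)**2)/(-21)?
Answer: 63/427447 ≈ 0.00014739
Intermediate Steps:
B(K, k) = 13 + K
p = -8/7 (p = 0/22 + (13 + 11)/(-21) = 0*(1/22) + 24*(-1/21) = 0 - 8/7 = -8/7 ≈ -1.1429)
m(T, R) = -8/63 (m(T, R) = (1/9)*(-8/7) = -8/63)
1/(6785 + m(-88, 267)) = 1/(6785 - 8/63) = 1/(427447/63) = 63/427447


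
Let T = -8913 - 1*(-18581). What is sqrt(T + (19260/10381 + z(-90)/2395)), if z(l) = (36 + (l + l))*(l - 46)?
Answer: 4*sqrt(373900894641002855)/24862495 ≈ 98.377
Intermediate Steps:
z(l) = (-46 + l)*(36 + 2*l) (z(l) = (36 + 2*l)*(-46 + l) = (-46 + l)*(36 + 2*l))
T = 9668 (T = -8913 + 18581 = 9668)
sqrt(T + (19260/10381 + z(-90)/2395)) = sqrt(9668 + (19260/10381 + (-1656 - 56*(-90) + 2*(-90)**2)/2395)) = sqrt(9668 + (19260*(1/10381) + (-1656 + 5040 + 2*8100)*(1/2395))) = sqrt(9668 + (19260/10381 + (-1656 + 5040 + 16200)*(1/2395))) = sqrt(9668 + (19260/10381 + 19584*(1/2395))) = sqrt(9668 + (19260/10381 + 19584/2395)) = sqrt(9668 + 249429204/24862495) = sqrt(240620030864/24862495) = 4*sqrt(373900894641002855)/24862495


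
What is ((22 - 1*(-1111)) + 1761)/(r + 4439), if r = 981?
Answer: 1447/2710 ≈ 0.53395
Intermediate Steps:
((22 - 1*(-1111)) + 1761)/(r + 4439) = ((22 - 1*(-1111)) + 1761)/(981 + 4439) = ((22 + 1111) + 1761)/5420 = (1133 + 1761)*(1/5420) = 2894*(1/5420) = 1447/2710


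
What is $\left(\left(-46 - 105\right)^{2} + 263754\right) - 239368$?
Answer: $47187$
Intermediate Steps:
$\left(\left(-46 - 105\right)^{2} + 263754\right) - 239368 = \left(\left(-151\right)^{2} + 263754\right) - 239368 = \left(22801 + 263754\right) - 239368 = 286555 - 239368 = 47187$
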